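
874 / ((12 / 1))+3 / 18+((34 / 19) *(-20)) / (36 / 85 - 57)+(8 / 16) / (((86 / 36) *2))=579420277 / 7857906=73.74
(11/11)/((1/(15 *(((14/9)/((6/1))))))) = 35/9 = 3.89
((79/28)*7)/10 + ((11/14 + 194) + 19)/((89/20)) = 1246417/24920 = 50.02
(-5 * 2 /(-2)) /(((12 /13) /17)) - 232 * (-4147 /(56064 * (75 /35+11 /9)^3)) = 6178762963321 /66773121024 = 92.53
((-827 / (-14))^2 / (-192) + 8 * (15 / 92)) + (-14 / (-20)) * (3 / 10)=-16.66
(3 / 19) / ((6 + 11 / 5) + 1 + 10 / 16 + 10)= 120 / 15067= 0.01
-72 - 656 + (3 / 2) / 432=-209663 / 288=-728.00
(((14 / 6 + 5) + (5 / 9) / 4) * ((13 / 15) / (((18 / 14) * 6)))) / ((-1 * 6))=-24479 / 174960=-0.14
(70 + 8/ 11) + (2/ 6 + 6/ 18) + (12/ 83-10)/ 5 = 950746/ 13695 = 69.42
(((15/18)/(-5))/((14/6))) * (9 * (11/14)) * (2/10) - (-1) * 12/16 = 159/245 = 0.65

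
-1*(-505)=505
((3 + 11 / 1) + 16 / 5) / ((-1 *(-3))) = 86 / 15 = 5.73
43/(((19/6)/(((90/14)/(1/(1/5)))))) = 2322/133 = 17.46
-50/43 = -1.16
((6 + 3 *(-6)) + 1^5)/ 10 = -11/ 10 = -1.10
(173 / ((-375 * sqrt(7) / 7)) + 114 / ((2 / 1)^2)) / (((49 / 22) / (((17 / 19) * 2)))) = 1122 / 49-129404 * sqrt(7) / 349125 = 21.92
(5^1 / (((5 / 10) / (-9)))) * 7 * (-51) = 32130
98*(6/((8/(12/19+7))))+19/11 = 235187/418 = 562.65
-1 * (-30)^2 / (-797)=900 / 797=1.13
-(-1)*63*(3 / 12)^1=63 / 4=15.75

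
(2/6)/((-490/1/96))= -16/245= -0.07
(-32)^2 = 1024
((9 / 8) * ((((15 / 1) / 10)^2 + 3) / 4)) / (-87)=-63 / 3712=-0.02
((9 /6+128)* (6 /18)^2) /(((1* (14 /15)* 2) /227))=41995 /24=1749.79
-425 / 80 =-85 / 16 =-5.31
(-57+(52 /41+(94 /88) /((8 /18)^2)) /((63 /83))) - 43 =-165849515 /1818432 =-91.20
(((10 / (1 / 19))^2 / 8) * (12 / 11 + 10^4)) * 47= 23332170050 / 11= 2121106368.18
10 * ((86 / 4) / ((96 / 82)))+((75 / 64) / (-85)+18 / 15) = 3016459 / 16320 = 184.83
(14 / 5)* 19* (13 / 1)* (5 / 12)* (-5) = -8645 / 6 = -1440.83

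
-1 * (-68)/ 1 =68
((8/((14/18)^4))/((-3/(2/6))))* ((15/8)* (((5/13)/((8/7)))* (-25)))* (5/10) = 1366875/71344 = 19.16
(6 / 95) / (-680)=-3 / 32300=-0.00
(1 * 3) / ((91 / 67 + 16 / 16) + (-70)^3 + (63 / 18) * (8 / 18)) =-0.00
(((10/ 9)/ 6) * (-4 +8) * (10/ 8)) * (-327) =-2725/ 9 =-302.78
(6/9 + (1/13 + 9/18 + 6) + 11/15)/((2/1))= 1037/260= 3.99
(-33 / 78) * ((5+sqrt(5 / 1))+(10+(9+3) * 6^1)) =-37.75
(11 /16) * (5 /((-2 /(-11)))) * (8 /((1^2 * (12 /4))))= 605 /12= 50.42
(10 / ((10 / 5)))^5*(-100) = -312500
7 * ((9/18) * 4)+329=343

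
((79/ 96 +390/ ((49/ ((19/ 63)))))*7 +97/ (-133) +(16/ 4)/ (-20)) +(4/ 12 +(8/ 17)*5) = 184758743/ 7596960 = 24.32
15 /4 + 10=55 /4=13.75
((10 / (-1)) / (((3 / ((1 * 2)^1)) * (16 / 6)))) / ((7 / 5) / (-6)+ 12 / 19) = -1425 / 227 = -6.28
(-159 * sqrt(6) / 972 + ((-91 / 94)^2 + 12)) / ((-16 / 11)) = -1257443 / 141376 + 583 * sqrt(6) / 5184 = -8.62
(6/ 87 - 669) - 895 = -45354/ 29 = -1563.93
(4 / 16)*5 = 5 / 4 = 1.25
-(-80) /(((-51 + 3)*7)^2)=5 /7056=0.00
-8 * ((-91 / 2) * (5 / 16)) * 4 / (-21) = -65 / 3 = -21.67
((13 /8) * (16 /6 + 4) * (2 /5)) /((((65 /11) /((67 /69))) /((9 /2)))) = 737 /230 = 3.20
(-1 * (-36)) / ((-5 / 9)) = -324 / 5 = -64.80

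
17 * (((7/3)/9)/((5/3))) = 2.64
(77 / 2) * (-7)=-539 / 2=-269.50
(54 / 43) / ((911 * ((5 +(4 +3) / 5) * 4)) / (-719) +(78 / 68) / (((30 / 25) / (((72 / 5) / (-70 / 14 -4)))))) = -1650105 / 44629829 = -0.04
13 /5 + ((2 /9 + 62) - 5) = 2692 /45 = 59.82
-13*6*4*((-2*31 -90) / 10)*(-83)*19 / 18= -6232304 / 15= -415486.93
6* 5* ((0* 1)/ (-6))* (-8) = 0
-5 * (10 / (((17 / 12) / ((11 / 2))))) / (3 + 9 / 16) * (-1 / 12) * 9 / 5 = 2640 / 323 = 8.17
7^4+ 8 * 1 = 2409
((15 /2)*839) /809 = 12585 /1618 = 7.78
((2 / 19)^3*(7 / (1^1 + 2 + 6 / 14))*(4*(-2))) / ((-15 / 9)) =392 / 34295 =0.01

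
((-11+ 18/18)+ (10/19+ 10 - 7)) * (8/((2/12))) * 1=-5904/19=-310.74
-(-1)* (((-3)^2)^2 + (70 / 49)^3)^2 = 828461089 / 117649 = 7041.80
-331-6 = -337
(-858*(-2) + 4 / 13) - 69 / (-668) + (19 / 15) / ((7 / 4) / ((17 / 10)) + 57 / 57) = 15432608819 / 8987940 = 1717.04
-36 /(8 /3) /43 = -27 /86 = -0.31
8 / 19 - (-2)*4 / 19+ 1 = 1.84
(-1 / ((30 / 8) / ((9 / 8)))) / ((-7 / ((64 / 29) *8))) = 768 / 1015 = 0.76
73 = 73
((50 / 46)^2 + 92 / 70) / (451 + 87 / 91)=600717 / 108783560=0.01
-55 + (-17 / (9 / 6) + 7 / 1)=-178 / 3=-59.33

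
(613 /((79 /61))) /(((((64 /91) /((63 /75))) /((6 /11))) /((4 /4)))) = 214374069 /695200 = 308.36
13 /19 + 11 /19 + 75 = 1449 /19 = 76.26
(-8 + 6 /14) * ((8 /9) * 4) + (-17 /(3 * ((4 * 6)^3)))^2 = -324110645273 /12039487488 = -26.92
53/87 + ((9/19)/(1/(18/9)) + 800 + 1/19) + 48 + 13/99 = 2439605/2871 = 849.74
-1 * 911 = -911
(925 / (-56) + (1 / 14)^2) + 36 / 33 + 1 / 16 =-132459 / 8624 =-15.36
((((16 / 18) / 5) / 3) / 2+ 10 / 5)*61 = 16714 / 135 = 123.81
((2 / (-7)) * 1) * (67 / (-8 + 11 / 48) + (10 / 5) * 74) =-103976 / 2611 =-39.82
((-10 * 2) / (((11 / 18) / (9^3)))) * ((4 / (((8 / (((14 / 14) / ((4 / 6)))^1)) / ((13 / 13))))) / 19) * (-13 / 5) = 511758 / 209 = 2448.60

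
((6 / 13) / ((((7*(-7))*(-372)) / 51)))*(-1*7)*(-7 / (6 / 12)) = 51 / 403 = 0.13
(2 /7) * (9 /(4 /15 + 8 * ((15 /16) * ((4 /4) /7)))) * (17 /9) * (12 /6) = 2040 /281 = 7.26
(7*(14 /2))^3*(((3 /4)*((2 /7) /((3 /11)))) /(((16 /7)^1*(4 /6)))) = 3882417 /64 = 60662.77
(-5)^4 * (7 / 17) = 257.35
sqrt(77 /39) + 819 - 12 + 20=sqrt(3003) /39 + 827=828.41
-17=-17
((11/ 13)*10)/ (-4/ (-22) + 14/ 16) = 9680/ 1209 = 8.01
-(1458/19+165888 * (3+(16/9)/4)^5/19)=-4233164.69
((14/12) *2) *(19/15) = 133/45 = 2.96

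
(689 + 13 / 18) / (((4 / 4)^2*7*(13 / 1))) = 955 / 126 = 7.58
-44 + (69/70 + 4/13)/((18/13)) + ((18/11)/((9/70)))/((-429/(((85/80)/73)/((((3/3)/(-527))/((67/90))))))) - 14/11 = -38343597937/868107240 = -44.17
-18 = -18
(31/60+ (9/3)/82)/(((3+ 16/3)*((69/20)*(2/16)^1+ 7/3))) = 32664/1360175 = 0.02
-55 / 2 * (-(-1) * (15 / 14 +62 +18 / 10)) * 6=-149853 / 14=-10703.79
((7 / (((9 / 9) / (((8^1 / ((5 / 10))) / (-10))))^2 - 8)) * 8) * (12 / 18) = -7168 / 1461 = -4.91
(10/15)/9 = 2/27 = 0.07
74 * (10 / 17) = 740 / 17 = 43.53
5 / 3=1.67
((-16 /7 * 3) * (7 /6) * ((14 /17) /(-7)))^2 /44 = 64 /3179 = 0.02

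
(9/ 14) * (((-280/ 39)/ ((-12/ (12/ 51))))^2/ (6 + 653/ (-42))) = -78400/ 58755723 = -0.00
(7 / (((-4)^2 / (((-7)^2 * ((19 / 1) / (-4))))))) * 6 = -19551 / 32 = -610.97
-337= -337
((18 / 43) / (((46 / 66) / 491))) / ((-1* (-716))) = 145827 / 354062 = 0.41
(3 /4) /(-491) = -3 /1964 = -0.00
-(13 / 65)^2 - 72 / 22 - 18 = -5861 / 275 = -21.31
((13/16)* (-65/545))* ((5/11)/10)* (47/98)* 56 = -7943/67144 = -0.12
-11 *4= -44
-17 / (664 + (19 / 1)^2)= -17 / 1025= -0.02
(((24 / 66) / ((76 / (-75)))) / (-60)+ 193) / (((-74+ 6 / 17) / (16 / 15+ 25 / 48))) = -348361127 / 83733760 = -4.16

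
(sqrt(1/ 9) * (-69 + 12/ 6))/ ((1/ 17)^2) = -6454.33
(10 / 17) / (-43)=-10 / 731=-0.01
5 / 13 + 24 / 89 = 757 / 1157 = 0.65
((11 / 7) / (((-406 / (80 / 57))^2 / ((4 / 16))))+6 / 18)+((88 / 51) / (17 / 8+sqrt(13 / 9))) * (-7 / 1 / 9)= -34030378159 / 57170193507+39424 * sqrt(13) / 270657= -0.07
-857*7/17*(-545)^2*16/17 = -28509647600/289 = -98649299.65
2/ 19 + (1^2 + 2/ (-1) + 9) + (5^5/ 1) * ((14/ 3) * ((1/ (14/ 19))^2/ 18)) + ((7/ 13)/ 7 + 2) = 280548215/ 186732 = 1502.41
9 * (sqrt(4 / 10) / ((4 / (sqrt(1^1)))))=1.42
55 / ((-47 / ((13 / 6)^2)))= -9295 / 1692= -5.49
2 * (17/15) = 34/15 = 2.27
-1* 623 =-623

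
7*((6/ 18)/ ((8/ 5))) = 1.46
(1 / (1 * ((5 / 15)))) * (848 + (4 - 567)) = 855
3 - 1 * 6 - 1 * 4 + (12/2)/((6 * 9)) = -62/9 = -6.89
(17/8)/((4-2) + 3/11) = 187/200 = 0.94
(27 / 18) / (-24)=-1 / 16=-0.06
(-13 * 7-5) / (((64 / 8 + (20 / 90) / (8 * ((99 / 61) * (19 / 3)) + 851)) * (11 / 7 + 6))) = -172147248 / 108619949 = -1.58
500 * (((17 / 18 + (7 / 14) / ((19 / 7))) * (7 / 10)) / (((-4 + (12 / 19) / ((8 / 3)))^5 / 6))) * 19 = -10704671196800 / 179391326829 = -59.67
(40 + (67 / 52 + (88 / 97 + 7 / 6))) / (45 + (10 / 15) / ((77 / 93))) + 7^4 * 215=27550736219503 / 53370564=516215.95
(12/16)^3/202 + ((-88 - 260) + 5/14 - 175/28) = -32025699/90496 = -353.89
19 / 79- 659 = -52042 / 79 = -658.76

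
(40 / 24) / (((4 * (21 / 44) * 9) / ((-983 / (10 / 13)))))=-140569 / 1134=-123.96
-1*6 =-6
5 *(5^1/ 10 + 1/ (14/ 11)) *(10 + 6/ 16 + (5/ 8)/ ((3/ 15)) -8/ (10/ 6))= 783/ 14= 55.93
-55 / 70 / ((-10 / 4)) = 0.31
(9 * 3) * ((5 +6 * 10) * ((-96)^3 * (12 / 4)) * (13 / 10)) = -6055575552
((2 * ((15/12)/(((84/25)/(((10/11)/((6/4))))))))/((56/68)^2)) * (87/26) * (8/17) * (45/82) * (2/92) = 4621875/370025656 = 0.01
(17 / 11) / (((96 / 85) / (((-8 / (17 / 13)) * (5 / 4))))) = -5525 / 528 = -10.46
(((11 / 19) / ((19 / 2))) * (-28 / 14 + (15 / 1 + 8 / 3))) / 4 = 517 / 2166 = 0.24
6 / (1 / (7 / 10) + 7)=42 / 59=0.71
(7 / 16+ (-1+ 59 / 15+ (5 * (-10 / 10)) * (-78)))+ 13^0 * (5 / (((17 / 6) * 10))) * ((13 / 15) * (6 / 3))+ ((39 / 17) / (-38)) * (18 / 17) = 518718683 / 1317840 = 393.61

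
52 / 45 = 1.16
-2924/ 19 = -153.89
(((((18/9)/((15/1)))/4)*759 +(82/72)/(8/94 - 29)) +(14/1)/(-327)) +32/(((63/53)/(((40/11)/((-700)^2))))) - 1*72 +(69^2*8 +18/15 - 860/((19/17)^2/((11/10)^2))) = 33783504069511305047/907930228243500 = 37209.36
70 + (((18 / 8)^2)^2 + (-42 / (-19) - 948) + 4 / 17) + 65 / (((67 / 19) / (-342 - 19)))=-41573872087 / 5540096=-7504.18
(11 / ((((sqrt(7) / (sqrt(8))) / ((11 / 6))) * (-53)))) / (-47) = 121 * sqrt(14) / 52311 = 0.01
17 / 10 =1.70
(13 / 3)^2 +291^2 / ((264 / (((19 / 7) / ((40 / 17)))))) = 86220049 / 221760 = 388.80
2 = 2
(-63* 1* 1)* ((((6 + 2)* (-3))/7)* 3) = 648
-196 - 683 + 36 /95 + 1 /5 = -16690 /19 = -878.42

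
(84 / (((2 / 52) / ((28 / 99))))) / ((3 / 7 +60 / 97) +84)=13840736 / 1905651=7.26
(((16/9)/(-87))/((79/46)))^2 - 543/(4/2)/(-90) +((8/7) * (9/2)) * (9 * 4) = 100793441590481/535680382860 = 188.16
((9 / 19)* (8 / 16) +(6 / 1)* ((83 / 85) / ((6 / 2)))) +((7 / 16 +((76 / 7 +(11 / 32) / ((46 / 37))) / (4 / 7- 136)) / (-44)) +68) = 7003664611951 / 99161103360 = 70.63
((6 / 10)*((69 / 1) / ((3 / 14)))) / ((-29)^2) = 966 / 4205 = 0.23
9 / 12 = 3 / 4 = 0.75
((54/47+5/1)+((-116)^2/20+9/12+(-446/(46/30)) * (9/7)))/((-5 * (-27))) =46268237/20430900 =2.26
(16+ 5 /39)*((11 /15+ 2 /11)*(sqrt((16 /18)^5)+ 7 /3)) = 12157312*sqrt(2) /1563705+ 664853 /19305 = 45.43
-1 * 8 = -8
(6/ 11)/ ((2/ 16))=48/ 11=4.36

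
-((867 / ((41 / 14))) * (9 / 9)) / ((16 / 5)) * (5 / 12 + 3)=-10115 / 32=-316.09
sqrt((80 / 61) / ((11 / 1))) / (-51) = -4 * sqrt(3355) / 34221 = -0.01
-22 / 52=-11 / 26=-0.42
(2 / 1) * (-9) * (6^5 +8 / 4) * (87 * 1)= -12180348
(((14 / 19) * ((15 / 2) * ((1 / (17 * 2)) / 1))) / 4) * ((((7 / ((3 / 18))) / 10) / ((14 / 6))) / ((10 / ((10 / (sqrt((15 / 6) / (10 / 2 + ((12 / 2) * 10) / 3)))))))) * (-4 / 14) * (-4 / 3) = 0.09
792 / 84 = 9.43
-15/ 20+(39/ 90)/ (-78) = -34/ 45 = -0.76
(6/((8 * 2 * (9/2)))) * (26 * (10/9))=65/27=2.41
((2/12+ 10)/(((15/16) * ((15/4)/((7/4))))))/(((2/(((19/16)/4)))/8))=8113/1350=6.01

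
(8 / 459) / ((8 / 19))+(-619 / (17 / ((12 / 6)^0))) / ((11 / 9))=-150208 / 5049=-29.75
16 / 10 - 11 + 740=3653 / 5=730.60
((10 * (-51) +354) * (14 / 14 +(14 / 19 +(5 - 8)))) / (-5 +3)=-1872 / 19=-98.53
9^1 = 9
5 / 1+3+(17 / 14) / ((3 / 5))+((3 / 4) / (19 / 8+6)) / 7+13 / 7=33469 / 2814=11.89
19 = 19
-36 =-36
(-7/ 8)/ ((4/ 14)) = -49/ 16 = -3.06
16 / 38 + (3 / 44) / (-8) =2759 / 6688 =0.41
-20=-20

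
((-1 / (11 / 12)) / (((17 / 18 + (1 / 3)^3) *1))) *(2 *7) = -9072 / 583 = -15.56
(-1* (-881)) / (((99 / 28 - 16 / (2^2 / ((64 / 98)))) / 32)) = 30528.35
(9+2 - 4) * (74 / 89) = 518 / 89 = 5.82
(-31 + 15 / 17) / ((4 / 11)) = -1408 / 17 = -82.82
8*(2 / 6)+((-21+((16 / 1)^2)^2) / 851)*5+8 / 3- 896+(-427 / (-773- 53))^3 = -2120816355211 / 4194660696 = -505.60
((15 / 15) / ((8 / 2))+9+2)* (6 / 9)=15 / 2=7.50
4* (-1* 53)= -212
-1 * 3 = -3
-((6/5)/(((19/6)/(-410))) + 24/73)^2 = -24037.29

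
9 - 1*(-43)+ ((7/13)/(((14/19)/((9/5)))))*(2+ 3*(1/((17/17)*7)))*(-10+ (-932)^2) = 1262554109/455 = 2774844.20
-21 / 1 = -21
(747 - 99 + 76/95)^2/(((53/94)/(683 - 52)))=624193014304/1325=471089067.40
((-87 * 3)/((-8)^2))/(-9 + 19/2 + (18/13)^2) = -44109/26144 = -1.69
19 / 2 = 9.50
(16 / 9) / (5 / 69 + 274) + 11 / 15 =209861 / 283665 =0.74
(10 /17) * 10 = 100 /17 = 5.88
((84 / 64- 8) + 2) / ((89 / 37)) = -1.95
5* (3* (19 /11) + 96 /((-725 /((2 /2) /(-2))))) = 26.24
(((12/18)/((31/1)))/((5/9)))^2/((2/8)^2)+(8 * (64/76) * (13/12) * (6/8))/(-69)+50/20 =153996947/62993550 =2.44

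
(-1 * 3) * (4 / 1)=-12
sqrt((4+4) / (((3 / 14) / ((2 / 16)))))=sqrt(42) / 3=2.16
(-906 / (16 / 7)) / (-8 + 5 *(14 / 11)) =11627 / 48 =242.23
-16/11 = -1.45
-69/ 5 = -13.80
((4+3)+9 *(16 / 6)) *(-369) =-11439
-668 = -668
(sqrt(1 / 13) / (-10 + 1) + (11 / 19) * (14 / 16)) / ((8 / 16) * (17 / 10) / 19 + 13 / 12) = 1155 / 2572 - 190 * sqrt(13) / 25077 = 0.42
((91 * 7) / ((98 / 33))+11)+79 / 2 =265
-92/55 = -1.67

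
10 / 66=5 / 33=0.15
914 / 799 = 1.14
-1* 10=-10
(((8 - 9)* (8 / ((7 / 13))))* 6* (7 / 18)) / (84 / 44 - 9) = 4.89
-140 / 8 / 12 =-35 / 24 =-1.46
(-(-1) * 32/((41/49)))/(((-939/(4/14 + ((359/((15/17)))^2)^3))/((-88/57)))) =285244376529796.14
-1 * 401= -401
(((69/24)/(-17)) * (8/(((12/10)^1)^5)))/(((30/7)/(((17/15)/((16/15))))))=-100625/746496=-0.13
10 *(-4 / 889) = -40 / 889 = -0.04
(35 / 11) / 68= 35 / 748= 0.05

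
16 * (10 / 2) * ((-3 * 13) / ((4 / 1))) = -780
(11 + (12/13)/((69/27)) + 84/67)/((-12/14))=-1769005/120198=-14.72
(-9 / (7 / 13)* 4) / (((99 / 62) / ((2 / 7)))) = -6448 / 539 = -11.96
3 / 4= 0.75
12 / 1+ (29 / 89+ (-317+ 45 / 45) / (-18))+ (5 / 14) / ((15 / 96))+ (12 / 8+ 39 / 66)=2112932 / 61677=34.26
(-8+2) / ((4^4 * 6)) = -1 / 256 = -0.00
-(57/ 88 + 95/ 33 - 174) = 45005/ 264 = 170.47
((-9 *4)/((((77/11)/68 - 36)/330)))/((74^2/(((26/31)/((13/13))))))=0.05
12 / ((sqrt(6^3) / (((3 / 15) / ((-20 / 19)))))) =-0.16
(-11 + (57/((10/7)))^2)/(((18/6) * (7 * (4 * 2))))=158101/16800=9.41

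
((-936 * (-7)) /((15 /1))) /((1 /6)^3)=94348.80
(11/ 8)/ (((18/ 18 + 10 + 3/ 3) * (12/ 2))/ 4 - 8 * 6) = -11/ 240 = -0.05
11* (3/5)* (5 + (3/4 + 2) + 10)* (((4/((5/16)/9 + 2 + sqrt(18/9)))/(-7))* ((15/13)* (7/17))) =-9.22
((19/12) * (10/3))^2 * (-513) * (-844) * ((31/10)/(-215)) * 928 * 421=-8764053668336/129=-67938400529.74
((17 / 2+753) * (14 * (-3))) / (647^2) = -31983 / 418609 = -0.08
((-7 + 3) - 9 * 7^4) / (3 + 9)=-21613 / 12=-1801.08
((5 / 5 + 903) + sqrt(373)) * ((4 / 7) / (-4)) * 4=-3616 / 7 - 4 * sqrt(373) / 7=-527.61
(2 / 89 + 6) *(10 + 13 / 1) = 138.52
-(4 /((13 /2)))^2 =-64 /169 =-0.38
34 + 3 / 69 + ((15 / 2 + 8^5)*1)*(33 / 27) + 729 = 16900303 / 414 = 40821.99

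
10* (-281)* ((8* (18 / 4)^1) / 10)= -10116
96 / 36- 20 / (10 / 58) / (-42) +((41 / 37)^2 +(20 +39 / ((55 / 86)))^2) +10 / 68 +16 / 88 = 6470579474977 / 985611550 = 6565.04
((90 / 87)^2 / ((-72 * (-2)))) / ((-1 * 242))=-25 / 814088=-0.00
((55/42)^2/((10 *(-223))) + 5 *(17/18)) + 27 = 24956663/786744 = 31.72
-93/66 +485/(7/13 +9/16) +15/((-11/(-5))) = 2246611/5038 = 445.93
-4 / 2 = -2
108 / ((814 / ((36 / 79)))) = 1944 / 32153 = 0.06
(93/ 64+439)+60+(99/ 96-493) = 8.48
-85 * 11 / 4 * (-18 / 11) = 765 / 2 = 382.50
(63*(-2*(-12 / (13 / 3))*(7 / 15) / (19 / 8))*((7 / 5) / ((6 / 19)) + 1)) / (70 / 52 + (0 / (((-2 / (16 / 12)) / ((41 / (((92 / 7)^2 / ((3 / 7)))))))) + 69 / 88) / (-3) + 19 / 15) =607267584 / 3833345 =158.42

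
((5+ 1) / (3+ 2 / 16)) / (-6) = -8 / 25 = -0.32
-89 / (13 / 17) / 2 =-1513 / 26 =-58.19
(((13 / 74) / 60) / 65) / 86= 1 / 1909200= 0.00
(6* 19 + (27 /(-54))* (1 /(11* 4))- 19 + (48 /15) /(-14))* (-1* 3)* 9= -7880247 /3080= -2558.52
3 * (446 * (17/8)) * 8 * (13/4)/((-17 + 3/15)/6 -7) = -739245/98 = -7543.32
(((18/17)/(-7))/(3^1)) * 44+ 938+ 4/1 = 111834/119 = 939.78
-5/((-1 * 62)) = 5/62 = 0.08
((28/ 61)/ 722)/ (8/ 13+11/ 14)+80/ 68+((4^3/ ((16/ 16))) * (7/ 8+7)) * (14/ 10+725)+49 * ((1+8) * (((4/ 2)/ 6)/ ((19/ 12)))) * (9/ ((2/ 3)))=2062857628966/ 5615355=367360.15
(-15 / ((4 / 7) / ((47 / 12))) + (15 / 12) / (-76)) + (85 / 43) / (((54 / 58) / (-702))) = -5206885 / 3268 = -1593.29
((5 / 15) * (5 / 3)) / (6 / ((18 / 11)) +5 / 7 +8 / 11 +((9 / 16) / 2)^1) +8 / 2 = 490388 / 119517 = 4.10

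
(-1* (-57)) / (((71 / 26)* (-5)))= -1482 / 355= -4.17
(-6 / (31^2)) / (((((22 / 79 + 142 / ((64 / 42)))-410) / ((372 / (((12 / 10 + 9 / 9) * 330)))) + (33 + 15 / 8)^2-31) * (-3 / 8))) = 80896 / 2757444885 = 0.00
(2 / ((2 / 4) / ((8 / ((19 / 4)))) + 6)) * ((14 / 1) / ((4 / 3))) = 1344 / 403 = 3.33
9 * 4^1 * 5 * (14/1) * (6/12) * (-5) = -6300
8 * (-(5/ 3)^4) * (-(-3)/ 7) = -5000/ 189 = -26.46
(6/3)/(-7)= -2/7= -0.29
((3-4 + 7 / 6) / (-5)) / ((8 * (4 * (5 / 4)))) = -1 / 1200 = -0.00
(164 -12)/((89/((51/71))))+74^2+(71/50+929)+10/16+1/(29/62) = 234942797859/36650200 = 6410.41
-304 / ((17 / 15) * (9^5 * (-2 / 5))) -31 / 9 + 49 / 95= -92735216 / 31788045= -2.92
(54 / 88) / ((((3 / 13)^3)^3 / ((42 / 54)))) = 74231495611 / 288684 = 257137.55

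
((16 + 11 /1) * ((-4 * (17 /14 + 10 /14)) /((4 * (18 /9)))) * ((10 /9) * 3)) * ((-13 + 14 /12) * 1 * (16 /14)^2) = 460080 /343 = 1341.34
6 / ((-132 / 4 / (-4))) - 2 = -14 / 11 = -1.27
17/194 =0.09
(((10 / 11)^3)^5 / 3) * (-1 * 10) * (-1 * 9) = 30000000000000000 / 4177248169415651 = 7.18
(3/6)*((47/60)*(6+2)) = 3.13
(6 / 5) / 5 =6 / 25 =0.24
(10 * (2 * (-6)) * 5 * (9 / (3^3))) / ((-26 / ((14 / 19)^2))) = 19600 / 4693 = 4.18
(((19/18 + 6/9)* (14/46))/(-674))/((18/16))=-434/627831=-0.00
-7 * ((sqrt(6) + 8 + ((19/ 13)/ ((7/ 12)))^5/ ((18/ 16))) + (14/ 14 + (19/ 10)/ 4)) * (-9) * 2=126 * sqrt(6) + 218448189707121/ 17829489860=12560.71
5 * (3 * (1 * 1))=15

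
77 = 77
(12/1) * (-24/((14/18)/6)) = -15552/7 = -2221.71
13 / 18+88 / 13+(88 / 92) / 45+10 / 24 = 142253 / 17940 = 7.93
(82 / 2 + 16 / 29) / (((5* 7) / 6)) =1446 / 203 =7.12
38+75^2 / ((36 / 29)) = 18277 / 4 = 4569.25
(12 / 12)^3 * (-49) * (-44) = 2156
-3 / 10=-0.30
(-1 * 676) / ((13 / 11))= -572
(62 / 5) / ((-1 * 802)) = -31 / 2005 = -0.02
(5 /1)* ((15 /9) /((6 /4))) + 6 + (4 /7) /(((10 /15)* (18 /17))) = 779 /63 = 12.37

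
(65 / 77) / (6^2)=65 / 2772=0.02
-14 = -14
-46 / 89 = -0.52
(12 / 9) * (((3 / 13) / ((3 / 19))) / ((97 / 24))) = 608 / 1261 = 0.48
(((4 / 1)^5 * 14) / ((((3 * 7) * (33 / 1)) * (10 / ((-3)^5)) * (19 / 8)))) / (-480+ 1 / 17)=3760128 / 8526155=0.44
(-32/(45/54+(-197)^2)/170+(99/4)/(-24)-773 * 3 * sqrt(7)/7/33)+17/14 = 811492111/4433635360-773 * sqrt(7)/77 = -26.38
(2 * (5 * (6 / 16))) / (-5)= -0.75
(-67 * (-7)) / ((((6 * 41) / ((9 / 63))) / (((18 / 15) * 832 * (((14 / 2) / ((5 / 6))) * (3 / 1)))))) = 7023744 / 1025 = 6852.43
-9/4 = -2.25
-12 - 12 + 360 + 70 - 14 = 392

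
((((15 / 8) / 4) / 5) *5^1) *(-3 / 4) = -0.35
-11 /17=-0.65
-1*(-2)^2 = -4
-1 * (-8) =8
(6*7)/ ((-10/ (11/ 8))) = -231/ 40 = -5.78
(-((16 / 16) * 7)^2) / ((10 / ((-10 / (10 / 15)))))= 147 / 2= 73.50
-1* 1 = -1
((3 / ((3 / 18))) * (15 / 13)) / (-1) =-270 / 13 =-20.77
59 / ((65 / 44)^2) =114224 / 4225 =27.04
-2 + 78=76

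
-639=-639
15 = 15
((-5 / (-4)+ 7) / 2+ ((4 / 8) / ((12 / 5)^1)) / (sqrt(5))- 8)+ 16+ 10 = sqrt(5) / 24+ 177 / 8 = 22.22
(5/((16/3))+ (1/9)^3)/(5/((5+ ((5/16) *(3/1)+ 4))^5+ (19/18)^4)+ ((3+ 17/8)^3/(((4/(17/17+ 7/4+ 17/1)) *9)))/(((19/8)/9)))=1775736706168459358144/529294630186460423969613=0.00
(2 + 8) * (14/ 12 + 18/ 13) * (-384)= -127360/ 13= -9796.92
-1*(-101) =101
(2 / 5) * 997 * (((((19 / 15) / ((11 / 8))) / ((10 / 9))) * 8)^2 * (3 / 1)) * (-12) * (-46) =10985887678464 / 378125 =29053587.25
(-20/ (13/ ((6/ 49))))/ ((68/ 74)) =-2220/ 10829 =-0.21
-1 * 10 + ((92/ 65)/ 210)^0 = -9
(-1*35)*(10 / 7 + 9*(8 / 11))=-3070 / 11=-279.09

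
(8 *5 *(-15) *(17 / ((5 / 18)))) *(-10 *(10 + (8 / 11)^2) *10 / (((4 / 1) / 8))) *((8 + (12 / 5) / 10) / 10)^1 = 7709554944 / 121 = 63715330.12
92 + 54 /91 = 8426 /91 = 92.59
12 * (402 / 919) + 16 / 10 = 31472 / 4595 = 6.85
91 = 91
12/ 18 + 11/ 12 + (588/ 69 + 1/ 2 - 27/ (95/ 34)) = 24697/ 26220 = 0.94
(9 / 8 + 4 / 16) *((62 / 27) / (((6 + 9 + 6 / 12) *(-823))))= -0.00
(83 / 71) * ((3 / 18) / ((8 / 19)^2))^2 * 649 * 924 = 540540100639 / 872448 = 619567.13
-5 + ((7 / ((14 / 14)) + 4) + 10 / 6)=7.67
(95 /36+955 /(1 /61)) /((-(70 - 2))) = -2097275 /2448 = -856.73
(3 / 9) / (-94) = -1 / 282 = -0.00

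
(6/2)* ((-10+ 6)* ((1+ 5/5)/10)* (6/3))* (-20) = 96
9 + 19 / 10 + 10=209 / 10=20.90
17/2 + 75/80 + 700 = 11351/16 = 709.44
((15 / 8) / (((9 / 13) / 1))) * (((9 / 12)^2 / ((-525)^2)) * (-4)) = -13 / 588000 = -0.00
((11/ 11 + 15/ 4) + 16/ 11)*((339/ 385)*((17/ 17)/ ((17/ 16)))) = 52884/ 10285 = 5.14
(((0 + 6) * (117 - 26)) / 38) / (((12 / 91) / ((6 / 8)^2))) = 74529 / 1216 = 61.29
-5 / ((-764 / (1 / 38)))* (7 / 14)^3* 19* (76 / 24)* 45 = 1425 / 24448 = 0.06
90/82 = 45/41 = 1.10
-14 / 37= -0.38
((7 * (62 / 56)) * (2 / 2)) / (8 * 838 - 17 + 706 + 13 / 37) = 1147 / 1094216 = 0.00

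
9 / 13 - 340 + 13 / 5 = -21886 / 65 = -336.71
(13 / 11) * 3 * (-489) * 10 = -190710 / 11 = -17337.27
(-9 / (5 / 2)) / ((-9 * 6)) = 0.07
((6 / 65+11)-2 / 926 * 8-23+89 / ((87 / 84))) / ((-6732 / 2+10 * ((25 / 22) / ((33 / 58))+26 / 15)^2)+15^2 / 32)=-30260797466944 / 1316562559877149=-0.02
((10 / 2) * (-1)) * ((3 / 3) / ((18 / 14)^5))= -84035 / 59049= -1.42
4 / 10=2 / 5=0.40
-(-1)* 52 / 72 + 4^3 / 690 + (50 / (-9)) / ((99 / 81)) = -84943 / 22770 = -3.73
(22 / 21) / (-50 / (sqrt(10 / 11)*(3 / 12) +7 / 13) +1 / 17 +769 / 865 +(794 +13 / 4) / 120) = -607429496211820480 / 48515313768783072869 - 82326452116480000*sqrt(110) / 145545941306349218607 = -0.02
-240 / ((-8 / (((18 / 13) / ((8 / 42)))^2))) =535815 / 338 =1585.25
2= 2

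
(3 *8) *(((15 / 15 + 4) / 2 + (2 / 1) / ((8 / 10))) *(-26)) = -3120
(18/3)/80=0.08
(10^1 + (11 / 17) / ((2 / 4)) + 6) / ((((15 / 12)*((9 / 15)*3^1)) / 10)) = 3920 / 51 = 76.86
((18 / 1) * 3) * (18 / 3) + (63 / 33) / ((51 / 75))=61113 / 187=326.81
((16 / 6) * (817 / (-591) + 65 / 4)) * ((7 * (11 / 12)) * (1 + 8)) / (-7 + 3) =-2706319 / 4728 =-572.40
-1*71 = -71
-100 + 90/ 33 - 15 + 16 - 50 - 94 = -2643/ 11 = -240.27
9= 9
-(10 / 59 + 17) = -1013 / 59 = -17.17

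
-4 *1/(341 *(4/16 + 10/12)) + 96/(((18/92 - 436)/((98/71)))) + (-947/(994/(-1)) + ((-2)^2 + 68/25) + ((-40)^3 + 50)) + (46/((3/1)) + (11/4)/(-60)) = -63927.35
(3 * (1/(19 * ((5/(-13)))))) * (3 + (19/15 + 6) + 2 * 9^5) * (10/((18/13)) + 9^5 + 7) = -12242625174728/4275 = -2863771970.70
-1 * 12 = -12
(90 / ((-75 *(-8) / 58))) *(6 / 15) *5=87 / 5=17.40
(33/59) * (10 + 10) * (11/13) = 7260/767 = 9.47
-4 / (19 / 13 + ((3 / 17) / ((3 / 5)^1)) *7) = -442 / 389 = -1.14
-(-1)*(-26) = -26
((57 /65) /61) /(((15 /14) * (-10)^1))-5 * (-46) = 230.00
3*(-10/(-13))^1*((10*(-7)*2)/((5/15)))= -12600/13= -969.23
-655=-655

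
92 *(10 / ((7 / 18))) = 16560 / 7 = 2365.71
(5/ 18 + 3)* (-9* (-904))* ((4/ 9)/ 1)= 106672/ 9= 11852.44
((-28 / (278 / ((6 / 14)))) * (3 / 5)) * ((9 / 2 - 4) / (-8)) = 9 / 5560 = 0.00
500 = 500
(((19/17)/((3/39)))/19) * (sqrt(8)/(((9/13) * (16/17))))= 169 * sqrt(2)/72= 3.32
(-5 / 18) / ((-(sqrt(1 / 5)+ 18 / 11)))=275 / 1499- 605 * sqrt(5) / 26982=0.13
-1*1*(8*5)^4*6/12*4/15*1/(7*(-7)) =1024000/147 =6965.99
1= 1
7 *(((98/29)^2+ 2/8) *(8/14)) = 39257/841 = 46.68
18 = 18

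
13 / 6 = 2.17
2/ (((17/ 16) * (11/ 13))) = 416/ 187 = 2.22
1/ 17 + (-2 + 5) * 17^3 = 250564/ 17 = 14739.06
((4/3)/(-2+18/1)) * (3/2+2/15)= 49/360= 0.14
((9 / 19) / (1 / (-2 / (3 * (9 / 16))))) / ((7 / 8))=-256 / 399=-0.64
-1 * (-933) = 933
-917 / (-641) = 917 / 641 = 1.43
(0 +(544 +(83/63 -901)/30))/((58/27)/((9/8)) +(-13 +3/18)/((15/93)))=-8743320/1320949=-6.62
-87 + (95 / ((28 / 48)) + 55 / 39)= 21094 / 273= 77.27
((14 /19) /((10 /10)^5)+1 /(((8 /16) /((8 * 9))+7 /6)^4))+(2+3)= 6.26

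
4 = 4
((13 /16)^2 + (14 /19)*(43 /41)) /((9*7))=285763 /12563712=0.02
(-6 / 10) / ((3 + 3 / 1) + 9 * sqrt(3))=2 / 115 - 3 * sqrt(3) / 115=-0.03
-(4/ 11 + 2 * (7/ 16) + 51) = -52.24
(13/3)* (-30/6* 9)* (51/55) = -1989/11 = -180.82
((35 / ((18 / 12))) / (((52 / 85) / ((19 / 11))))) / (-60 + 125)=11305 / 11154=1.01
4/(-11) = -4/11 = -0.36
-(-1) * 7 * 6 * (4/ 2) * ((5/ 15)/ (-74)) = -14/ 37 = -0.38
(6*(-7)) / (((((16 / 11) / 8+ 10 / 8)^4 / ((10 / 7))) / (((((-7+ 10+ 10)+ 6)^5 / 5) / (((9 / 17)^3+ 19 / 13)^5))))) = -653696.06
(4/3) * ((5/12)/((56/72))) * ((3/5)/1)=3/7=0.43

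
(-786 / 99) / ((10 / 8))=-1048 / 165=-6.35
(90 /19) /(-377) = -90 /7163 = -0.01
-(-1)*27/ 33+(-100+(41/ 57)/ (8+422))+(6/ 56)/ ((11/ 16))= -186885593/ 1887270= -99.02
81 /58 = 1.40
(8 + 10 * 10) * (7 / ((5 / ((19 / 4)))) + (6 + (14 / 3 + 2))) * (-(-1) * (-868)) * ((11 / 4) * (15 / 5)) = -14939278.20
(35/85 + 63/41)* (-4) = -5432/697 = -7.79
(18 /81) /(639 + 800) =2 /12951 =0.00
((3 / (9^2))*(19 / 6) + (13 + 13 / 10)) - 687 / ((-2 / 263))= 73187483 / 810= 90354.92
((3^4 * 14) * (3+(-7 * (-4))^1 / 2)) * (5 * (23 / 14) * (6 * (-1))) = -950130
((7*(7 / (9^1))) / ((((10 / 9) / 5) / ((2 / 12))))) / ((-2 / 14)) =-343 / 12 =-28.58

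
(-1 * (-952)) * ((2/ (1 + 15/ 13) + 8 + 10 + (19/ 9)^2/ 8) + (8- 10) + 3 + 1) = 1656803/ 81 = 20454.36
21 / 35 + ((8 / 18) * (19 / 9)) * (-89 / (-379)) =125917 / 153495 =0.82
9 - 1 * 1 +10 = 18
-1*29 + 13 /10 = -277 /10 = -27.70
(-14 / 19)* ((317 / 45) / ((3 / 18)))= -8876 / 285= -31.14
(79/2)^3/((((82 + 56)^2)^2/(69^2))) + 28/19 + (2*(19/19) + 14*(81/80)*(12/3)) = 60.98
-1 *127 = -127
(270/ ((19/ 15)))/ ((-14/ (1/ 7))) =-2025/ 931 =-2.18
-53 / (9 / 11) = -583 / 9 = -64.78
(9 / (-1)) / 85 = -9 / 85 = -0.11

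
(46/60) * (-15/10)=-1.15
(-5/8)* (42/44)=-105/176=-0.60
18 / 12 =3 / 2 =1.50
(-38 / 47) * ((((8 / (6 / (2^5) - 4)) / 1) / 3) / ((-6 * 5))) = -2432 / 129015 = -0.02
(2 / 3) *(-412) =-824 / 3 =-274.67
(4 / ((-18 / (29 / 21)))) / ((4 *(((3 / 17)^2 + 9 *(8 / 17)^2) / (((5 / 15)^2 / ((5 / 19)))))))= -159239 / 9950850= -0.02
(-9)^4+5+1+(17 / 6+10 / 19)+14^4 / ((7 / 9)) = 6379709 / 114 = 55962.36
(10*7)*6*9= 3780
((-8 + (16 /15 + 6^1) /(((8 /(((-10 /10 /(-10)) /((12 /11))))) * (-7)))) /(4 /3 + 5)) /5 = -403783 /1596000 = -0.25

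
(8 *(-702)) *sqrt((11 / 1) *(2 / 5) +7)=-5616 *sqrt(285) / 5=-18961.80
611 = 611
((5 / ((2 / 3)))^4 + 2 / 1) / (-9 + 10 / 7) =-354599 / 848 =-418.16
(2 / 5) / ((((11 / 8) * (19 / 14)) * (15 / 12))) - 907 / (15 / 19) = -18005797 / 15675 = -1148.70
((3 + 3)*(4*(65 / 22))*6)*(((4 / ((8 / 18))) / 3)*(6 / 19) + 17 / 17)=173160 / 209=828.52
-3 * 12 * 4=-144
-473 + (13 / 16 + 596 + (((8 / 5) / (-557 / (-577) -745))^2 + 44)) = 773218597166581 / 4607633971600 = 167.81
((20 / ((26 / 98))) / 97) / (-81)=-980 / 102141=-0.01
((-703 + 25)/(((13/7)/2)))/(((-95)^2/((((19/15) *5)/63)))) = -452/55575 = -0.01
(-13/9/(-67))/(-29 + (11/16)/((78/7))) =-5408/7259115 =-0.00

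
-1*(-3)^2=-9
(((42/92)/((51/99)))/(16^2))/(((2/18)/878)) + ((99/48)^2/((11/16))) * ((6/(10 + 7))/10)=13799511/500480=27.57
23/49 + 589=28884/49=589.47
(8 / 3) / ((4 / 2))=4 / 3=1.33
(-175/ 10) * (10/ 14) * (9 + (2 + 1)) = -150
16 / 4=4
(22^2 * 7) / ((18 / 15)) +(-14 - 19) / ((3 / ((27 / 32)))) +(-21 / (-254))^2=4357243805 / 1548384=2814.06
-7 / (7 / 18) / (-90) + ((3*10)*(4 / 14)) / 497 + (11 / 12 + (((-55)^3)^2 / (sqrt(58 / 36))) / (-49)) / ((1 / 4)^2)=-7120939439.30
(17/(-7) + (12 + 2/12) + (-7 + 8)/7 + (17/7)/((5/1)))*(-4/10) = -4.15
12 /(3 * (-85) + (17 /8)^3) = -6144 /125647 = -0.05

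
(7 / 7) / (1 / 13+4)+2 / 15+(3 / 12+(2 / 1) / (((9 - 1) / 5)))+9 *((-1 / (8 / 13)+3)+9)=605813 / 6360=95.25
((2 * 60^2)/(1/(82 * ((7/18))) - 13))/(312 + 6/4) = -688800/388949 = -1.77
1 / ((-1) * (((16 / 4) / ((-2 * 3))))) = 3 / 2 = 1.50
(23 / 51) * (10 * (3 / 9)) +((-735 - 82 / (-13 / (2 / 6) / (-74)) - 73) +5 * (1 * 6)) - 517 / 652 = -1209784153 / 1296828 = -932.88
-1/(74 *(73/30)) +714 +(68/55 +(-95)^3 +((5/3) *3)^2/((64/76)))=-2036106908567/2376880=-856630.08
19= 19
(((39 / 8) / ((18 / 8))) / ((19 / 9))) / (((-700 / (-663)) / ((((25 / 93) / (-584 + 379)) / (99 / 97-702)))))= 278681 / 153254383800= 0.00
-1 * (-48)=48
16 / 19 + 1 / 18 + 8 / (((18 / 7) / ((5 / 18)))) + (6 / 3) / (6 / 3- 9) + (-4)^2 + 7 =527363 / 21546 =24.48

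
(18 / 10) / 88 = 9 / 440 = 0.02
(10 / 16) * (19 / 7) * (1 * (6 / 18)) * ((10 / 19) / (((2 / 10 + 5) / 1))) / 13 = 125 / 28392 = 0.00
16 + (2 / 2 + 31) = 48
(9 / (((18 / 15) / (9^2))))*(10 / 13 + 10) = 85050 / 13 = 6542.31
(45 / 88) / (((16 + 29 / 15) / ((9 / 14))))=6075 / 331408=0.02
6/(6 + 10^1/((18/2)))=27/32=0.84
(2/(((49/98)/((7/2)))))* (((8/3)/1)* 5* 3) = 560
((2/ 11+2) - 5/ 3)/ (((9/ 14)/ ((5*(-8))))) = -9520/ 297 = -32.05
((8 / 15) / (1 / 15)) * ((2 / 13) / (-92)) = -4 / 299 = -0.01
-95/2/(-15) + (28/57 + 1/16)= 1131/304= 3.72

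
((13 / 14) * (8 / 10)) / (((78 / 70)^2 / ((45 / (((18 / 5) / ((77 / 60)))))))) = 13475 / 1404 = 9.60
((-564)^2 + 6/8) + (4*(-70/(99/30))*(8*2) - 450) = 41750171/132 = 316289.17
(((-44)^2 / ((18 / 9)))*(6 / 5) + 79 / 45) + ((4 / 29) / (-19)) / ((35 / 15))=201917267 / 173565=1163.35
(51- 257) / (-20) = 103 / 10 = 10.30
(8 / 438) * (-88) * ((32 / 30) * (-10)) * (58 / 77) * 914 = 54284288 / 4599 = 11803.50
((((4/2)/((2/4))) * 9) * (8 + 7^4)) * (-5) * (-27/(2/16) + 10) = 89325720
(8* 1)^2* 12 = 768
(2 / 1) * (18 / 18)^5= 2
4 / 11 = 0.36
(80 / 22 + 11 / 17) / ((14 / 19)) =15219 / 2618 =5.81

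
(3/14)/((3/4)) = 0.29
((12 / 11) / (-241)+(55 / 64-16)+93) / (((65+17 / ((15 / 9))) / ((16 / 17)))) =66045825 / 67780768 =0.97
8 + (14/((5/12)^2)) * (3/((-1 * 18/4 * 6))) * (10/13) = 72/65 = 1.11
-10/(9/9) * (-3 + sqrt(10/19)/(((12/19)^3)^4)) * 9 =-15938.17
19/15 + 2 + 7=10.27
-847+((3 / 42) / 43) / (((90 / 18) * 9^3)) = -1858563629 / 2194290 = -847.00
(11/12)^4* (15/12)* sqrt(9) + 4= 183797/27648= 6.65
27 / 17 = 1.59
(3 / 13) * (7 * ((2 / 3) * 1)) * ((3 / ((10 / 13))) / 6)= 7 / 10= 0.70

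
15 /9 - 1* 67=-196 /3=-65.33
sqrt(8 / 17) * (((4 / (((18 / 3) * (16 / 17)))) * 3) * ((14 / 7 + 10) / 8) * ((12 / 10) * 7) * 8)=126 * sqrt(34) / 5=146.94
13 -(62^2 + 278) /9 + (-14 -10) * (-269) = 6011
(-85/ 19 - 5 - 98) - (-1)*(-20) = -2422/ 19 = -127.47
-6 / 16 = -3 / 8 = -0.38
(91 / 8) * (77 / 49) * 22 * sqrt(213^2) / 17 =335049 / 68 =4927.19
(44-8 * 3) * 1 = 20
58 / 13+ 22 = 344 / 13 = 26.46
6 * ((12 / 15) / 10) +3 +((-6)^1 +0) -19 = -538 / 25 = -21.52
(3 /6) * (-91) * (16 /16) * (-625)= 56875 /2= 28437.50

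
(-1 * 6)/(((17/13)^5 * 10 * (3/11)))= -4084223/7099285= -0.58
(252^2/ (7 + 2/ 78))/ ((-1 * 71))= -1238328/ 9727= -127.31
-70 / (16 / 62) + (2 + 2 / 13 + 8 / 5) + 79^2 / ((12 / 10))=3848003 / 780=4933.34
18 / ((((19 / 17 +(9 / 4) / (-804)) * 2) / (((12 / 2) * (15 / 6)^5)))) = 96103125 / 20317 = 4730.18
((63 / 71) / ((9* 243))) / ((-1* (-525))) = 1 / 1293975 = 0.00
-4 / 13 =-0.31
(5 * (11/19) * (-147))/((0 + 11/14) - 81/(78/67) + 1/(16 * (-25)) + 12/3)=294294000/44811329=6.57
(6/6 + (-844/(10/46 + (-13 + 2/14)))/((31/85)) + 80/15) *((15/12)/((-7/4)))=-35849035/264957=-135.30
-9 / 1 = -9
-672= -672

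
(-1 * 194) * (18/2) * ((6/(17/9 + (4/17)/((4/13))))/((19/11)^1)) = -2285.60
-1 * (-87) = 87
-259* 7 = -1813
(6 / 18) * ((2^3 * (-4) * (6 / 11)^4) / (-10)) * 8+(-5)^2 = 25.76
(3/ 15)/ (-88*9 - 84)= -1/ 4380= -0.00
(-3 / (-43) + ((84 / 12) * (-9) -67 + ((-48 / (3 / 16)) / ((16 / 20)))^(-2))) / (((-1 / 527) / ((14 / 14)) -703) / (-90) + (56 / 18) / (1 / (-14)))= 2713511834451 / 746500034560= 3.63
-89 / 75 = -1.19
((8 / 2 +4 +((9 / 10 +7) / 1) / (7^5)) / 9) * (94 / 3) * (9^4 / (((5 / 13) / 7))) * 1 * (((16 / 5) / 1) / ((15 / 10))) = 7095446.63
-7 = -7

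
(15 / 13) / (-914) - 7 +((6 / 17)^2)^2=-6932629397 / 992396522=-6.99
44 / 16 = 2.75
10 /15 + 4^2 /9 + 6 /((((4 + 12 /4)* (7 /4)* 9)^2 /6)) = 52886 /21609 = 2.45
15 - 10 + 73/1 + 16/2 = 86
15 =15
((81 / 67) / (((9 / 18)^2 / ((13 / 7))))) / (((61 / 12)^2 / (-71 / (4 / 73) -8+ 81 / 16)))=-787690332 / 1745149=-451.36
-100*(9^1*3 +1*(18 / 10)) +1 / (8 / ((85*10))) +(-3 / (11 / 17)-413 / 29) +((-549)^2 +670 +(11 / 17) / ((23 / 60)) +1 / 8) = 298631345795 / 997832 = 299280.19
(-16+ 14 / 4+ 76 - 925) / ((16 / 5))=-8615 / 32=-269.22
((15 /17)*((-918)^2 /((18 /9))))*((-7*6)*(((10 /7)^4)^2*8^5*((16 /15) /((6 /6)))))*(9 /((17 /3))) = -12383472844800000000 /823543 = -15036826061055.71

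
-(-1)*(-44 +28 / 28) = -43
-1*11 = -11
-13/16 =-0.81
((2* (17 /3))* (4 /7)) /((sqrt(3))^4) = 136 /189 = 0.72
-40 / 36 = -10 / 9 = -1.11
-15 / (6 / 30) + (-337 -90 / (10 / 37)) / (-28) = -715 / 14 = -51.07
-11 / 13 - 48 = -635 / 13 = -48.85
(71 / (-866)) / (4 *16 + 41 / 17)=-1207 / 977714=-0.00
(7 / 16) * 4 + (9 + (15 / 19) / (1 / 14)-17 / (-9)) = 16205 / 684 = 23.69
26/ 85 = 0.31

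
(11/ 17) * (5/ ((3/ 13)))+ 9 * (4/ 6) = 1021/ 51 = 20.02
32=32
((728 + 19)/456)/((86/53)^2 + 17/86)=30075963/51969484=0.58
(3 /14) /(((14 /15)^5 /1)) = 2278125 /7529536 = 0.30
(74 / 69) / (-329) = -74 / 22701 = -0.00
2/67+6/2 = 3.03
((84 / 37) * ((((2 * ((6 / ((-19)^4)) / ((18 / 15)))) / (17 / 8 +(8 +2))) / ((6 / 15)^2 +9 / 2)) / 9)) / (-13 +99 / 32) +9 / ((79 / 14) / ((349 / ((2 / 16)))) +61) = 36459453731985088784 / 247122320717970374469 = 0.15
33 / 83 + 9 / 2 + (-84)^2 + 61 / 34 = 9965458 / 1411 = 7062.69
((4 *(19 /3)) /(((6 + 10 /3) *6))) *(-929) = -17651 /42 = -420.26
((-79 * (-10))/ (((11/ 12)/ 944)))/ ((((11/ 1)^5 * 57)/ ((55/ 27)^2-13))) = -19246574080/ 24537891411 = -0.78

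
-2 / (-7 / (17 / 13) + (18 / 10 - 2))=85 / 236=0.36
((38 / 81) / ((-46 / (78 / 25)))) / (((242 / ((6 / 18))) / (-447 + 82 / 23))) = 2519153 / 129618225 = 0.02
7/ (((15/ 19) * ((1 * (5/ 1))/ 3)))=5.32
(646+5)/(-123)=-217/41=-5.29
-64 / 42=-32 / 21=-1.52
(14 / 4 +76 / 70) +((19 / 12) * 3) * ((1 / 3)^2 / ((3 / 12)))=4219 / 630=6.70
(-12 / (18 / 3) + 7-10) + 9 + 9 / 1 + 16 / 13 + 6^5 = 101273 / 13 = 7790.23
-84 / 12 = -7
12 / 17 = 0.71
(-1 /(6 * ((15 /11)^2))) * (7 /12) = -0.05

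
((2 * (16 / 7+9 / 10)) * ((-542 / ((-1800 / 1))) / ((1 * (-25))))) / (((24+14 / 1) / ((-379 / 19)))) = 22904107 / 568575000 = 0.04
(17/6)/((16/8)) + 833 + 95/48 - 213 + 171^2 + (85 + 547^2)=15799603/48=329158.40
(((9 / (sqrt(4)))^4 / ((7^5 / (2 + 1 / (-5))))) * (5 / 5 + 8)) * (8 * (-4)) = -1062882 / 84035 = -12.65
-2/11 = -0.18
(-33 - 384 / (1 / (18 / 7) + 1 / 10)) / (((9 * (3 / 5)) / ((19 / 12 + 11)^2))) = -342129005 / 14256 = -23998.95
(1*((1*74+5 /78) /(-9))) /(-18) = 5777 /12636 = 0.46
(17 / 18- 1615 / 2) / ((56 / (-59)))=61183 / 72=849.76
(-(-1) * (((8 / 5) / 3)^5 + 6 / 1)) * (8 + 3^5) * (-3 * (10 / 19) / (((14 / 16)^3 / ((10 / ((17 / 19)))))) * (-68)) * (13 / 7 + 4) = 55267426582528 / 3472875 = 15914027.02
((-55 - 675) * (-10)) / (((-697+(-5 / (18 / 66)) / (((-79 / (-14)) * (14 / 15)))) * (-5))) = 57670 / 27669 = 2.08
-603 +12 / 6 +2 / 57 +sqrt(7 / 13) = -34255 / 57 +sqrt(91) / 13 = -600.23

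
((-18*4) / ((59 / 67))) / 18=-4.54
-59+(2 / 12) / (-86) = -30445 / 516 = -59.00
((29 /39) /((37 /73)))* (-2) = -4234 /1443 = -2.93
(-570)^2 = 324900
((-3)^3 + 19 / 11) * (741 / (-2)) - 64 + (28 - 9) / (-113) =11559126 / 1243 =9299.38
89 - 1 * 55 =34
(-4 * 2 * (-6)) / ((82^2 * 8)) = 3 / 3362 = 0.00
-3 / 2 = -1.50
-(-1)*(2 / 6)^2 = 1 / 9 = 0.11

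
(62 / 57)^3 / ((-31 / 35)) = -1.45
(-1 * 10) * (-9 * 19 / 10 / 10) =171 / 10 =17.10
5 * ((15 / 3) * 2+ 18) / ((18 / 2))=140 / 9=15.56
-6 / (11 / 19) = -114 / 11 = -10.36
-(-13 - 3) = 16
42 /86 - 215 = -9224 /43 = -214.51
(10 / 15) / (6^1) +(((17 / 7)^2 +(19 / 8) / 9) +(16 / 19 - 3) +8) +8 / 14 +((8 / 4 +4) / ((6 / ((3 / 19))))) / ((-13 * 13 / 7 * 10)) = 79839089 / 6293560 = 12.69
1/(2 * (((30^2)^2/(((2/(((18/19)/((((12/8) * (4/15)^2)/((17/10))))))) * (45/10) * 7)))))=133/51637500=0.00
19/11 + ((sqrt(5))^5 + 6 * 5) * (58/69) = 6817/253 + 1450 * sqrt(5)/69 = 73.93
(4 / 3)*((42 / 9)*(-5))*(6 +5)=-342.22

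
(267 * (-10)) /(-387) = 890 /129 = 6.90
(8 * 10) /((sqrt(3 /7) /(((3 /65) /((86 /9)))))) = 72 * sqrt(21) /559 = 0.59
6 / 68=3 / 34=0.09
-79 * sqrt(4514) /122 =-43.51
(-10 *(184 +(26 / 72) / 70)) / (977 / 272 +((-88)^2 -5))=-31531124 / 132677055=-0.24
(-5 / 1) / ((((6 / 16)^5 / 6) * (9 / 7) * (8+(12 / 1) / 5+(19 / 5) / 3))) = -65536 / 243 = -269.70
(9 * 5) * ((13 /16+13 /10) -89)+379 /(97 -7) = -2812123 /720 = -3905.73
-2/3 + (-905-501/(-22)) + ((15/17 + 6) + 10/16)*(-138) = -4306031/2244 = -1918.91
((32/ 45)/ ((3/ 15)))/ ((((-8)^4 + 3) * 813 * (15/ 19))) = 608/ 449885745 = 0.00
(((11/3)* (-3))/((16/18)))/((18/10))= -55/8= -6.88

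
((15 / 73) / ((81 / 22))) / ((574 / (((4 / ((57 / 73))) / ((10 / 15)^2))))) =55 / 49077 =0.00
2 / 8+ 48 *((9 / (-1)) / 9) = -191 / 4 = -47.75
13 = 13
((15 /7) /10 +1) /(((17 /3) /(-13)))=-39 /14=-2.79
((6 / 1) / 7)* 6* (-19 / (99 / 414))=-31464 / 77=-408.62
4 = 4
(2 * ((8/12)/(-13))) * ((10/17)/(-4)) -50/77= -32380/51051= -0.63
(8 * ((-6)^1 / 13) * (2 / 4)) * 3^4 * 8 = -15552 / 13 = -1196.31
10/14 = 5/7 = 0.71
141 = 141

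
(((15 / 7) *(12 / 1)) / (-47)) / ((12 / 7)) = -15 / 47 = -0.32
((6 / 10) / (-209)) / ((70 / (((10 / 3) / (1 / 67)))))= -67 / 7315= -0.01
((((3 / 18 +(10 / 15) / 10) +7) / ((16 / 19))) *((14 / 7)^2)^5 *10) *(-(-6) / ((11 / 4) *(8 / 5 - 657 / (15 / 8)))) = -659680 / 1199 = -550.19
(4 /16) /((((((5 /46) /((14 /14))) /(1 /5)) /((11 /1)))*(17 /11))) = 2783 /850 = 3.27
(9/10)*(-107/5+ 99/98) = -89919/4900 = -18.35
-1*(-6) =6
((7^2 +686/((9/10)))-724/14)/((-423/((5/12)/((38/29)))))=-6938105/12151944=-0.57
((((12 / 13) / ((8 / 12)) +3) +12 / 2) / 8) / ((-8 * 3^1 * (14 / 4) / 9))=-405 / 2912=-0.14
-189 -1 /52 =-9829 /52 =-189.02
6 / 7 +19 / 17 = 1.97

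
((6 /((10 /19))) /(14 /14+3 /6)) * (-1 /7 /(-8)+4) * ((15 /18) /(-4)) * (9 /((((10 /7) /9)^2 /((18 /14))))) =-373977 /128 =-2921.70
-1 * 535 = -535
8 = 8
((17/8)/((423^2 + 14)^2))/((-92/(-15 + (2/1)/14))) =221/20621264628356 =0.00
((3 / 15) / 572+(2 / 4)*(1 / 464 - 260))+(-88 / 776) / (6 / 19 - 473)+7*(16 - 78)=-326008008587601 / 578030092640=-564.00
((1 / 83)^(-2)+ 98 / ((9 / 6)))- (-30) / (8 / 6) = 41861 / 6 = 6976.83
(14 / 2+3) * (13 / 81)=130 / 81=1.60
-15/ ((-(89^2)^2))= 15/ 62742241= 0.00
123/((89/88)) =121.62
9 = 9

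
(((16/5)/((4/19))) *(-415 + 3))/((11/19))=-594928/55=-10816.87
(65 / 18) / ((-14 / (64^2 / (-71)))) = 66560 / 4473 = 14.88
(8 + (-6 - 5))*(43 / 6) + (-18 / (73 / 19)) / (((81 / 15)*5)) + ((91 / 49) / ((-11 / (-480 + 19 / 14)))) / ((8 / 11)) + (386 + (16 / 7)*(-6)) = 79276459 / 171696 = 461.73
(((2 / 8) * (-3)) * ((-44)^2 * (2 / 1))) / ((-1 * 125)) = 2904 / 125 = 23.23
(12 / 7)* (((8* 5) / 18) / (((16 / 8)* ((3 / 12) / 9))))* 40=19200 / 7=2742.86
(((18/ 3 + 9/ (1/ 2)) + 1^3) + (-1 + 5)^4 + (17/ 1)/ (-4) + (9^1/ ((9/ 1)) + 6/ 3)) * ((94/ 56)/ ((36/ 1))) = 13.04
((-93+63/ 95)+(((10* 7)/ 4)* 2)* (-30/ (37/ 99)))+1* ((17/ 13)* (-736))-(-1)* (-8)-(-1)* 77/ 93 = -16452163931/ 4249635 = -3871.43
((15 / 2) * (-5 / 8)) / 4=-75 / 64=-1.17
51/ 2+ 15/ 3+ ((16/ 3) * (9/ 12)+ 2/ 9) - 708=-12119/ 18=-673.28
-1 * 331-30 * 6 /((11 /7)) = -4901 /11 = -445.55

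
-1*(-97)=97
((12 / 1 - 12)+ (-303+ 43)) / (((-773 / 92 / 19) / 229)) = 104075920 / 773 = 134638.97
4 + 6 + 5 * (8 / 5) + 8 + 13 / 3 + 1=94 / 3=31.33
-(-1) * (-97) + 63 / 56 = -767 / 8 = -95.88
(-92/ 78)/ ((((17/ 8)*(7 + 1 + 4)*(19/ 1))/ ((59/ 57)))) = -5428/ 2154087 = -0.00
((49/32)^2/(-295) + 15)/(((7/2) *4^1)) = 4528799/4229120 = 1.07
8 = 8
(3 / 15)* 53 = 53 / 5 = 10.60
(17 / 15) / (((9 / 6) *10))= 17 / 225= 0.08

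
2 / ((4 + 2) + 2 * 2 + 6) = 1 / 8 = 0.12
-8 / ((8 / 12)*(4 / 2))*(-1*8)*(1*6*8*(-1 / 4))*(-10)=5760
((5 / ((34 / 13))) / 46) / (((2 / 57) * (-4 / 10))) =-18525 / 6256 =-2.96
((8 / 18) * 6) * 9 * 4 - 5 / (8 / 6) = 369 / 4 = 92.25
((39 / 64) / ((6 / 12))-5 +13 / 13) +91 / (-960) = -2761 / 960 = -2.88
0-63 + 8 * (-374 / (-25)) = 1417 / 25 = 56.68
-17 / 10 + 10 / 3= 49 / 30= 1.63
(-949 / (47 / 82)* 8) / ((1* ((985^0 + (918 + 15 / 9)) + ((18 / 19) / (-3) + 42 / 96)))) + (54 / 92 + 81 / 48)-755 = -11141876554123 / 14524471664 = -767.11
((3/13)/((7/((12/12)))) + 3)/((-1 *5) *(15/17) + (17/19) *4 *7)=89148/606697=0.15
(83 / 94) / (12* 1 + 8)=83 / 1880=0.04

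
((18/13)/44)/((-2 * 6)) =-3/1144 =-0.00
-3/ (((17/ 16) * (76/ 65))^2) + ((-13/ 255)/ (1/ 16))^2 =-1.28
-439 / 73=-6.01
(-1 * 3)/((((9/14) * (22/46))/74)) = -23828/33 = -722.06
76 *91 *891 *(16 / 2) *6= 295783488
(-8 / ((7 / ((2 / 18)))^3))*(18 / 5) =-16 / 138915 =-0.00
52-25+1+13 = 41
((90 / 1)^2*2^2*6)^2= 37791360000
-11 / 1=-11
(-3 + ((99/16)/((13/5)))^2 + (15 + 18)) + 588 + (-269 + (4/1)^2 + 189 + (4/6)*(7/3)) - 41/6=215864489/389376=554.39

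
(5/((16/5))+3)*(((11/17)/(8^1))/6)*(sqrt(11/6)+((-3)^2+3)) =803*sqrt(66)/78336+803/1088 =0.82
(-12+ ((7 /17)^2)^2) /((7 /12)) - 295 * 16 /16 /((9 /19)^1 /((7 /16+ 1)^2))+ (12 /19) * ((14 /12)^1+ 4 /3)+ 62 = -31834614107593 /25593507072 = -1243.86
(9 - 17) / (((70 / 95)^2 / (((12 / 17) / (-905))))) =8664 / 753865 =0.01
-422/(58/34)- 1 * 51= -8653/29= -298.38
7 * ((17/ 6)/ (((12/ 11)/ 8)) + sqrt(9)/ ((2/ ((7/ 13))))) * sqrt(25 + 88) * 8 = 141428 * sqrt(113)/ 117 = 12849.57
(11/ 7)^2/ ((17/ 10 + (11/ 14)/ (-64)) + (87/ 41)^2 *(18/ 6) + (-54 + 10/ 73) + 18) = -9502894720/ 79533394969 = -0.12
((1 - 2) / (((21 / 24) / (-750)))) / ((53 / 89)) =534000 / 371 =1439.35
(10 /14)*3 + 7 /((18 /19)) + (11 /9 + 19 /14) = 109 /9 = 12.11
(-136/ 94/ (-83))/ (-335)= -68/ 1306835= -0.00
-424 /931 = -0.46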